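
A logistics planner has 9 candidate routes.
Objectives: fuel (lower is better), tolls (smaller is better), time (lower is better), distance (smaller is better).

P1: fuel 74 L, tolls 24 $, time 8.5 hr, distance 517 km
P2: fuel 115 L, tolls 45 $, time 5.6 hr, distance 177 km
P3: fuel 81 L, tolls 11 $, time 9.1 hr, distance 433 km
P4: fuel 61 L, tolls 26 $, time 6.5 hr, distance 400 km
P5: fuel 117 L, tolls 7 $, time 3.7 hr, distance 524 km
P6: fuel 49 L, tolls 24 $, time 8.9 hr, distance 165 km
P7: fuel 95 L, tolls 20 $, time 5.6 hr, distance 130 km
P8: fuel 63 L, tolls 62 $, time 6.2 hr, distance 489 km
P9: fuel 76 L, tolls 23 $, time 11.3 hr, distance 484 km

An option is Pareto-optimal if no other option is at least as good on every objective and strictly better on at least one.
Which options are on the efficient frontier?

P1: not dominated.
P2: dominated by P7 (fuel 95≤115, tolls 20≤45, time 5.6≤5.6, distance 130≤177).
P3: not dominated.
P4: not dominated.
P5: not dominated (best tolls).
P6: not dominated (best fuel).
P7: not dominated (best distance).
P8: not dominated.
P9: not dominated.

P1, P3, P4, P5, P6, P7, P8, P9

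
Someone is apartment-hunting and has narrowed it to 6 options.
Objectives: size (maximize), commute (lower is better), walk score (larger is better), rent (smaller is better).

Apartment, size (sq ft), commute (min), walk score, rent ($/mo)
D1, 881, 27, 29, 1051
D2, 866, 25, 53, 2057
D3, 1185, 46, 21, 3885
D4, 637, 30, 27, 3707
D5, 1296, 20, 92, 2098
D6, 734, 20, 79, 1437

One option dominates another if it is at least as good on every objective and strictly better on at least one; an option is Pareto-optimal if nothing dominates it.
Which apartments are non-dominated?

D1, D2, D5, D6

D1: not dominated (best rent).
D2: not dominated.
D3: dominated by D5 (size 1296≥1185, commute 20≤46, walk score 92≥21, rent 2098≤3885).
D4: dominated by D1 (size 881≥637, commute 27≤30, walk score 29≥27, rent 1051≤3707).
D5: not dominated (best size).
D6: not dominated.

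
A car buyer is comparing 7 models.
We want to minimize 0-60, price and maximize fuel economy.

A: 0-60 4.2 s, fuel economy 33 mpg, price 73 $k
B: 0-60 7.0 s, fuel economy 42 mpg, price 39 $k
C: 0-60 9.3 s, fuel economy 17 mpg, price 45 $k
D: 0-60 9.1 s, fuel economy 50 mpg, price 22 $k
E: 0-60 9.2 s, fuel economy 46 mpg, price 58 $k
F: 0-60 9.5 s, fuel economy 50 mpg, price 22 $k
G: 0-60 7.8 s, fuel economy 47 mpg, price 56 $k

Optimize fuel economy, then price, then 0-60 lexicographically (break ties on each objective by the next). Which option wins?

First maximize fuel economy: best is 50, kept {D, F}.
Then minimize price: best is 22, kept {D, F}.
Then minimize 0-60: best is 9.1, kept {D}.

D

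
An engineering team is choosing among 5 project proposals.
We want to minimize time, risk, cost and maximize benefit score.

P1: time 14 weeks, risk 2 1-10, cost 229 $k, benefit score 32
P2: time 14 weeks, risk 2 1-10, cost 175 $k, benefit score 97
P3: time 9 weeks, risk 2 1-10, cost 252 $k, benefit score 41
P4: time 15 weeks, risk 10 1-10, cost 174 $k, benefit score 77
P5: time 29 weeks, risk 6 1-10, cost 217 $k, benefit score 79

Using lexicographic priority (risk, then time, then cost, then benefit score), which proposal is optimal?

First minimize risk: best is 2, kept {P1, P2, P3}.
Then minimize time: best is 9, kept {P3}.

P3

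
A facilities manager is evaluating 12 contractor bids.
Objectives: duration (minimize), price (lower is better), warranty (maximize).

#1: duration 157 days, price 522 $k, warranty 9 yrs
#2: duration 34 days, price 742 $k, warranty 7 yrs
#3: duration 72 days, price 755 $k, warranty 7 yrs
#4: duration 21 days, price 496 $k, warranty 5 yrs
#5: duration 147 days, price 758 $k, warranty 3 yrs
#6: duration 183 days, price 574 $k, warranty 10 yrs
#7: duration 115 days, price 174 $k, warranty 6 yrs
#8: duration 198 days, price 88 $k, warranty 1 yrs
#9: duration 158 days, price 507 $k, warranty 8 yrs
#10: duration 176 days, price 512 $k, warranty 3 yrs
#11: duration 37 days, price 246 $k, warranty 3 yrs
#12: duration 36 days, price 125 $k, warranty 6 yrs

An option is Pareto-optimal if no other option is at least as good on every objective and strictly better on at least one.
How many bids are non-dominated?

#1: not dominated.
#2: not dominated.
#3: dominated by #2 (duration 34≤72, price 742≤755, warranty 7≥7).
#4: not dominated (best duration).
#5: dominated by #2 (duration 34≤147, price 742≤758, warranty 7≥3).
#6: not dominated (best warranty).
#7: dominated by #12 (duration 36≤115, price 125≤174, warranty 6≥6).
#8: not dominated (best price).
#9: not dominated.
#10: dominated by #4 (duration 21≤176, price 496≤512, warranty 5≥3).
#11: dominated by #12 (duration 36≤37, price 125≤246, warranty 6≥3).
#12: not dominated.
Pareto-optimal: #1, #2, #4, #6, #8, #9, #12 → 7.

7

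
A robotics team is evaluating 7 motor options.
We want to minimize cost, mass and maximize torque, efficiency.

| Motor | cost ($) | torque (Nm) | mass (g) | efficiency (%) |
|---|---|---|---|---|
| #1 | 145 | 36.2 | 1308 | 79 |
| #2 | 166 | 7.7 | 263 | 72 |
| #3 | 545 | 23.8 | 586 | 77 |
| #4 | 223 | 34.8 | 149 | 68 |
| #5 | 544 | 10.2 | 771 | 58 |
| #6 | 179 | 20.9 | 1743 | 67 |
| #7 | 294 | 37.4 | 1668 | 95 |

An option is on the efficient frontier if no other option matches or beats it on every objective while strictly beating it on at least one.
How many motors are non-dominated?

#1: not dominated (best cost).
#2: not dominated.
#3: not dominated.
#4: not dominated (best mass).
#5: dominated by #4 (cost 223≤544, torque 34.8≥10.2, mass 149≤771, efficiency 68≥58).
#6: dominated by #1 (cost 145≤179, torque 36.2≥20.9, mass 1308≤1743, efficiency 79≥67).
#7: not dominated (best torque).
Pareto-optimal: #1, #2, #3, #4, #7 → 5.

5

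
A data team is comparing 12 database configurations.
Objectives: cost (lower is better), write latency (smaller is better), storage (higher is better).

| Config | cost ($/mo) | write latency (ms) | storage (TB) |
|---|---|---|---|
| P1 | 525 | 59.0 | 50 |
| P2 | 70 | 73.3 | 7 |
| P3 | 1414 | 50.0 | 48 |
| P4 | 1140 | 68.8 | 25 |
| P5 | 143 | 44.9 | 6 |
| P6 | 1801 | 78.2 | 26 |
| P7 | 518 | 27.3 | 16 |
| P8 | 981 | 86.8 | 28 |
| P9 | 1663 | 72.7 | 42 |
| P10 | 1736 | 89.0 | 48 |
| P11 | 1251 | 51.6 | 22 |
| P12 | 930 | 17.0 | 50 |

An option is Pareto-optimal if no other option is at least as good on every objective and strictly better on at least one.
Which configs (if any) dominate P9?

P1: cost 525≤1663, write latency 59.0≤72.7, storage 50≥42 — dominates P9.
P3: cost 1414≤1663, write latency 50.0≤72.7, storage 48≥42 — dominates P9.
P12: cost 930≤1663, write latency 17.0≤72.7, storage 50≥42 — dominates P9.
Others (P2, P4, P5, P6, P7, P8, P10, P11) are each worse than P9 on at least one objective.

P1, P3, P12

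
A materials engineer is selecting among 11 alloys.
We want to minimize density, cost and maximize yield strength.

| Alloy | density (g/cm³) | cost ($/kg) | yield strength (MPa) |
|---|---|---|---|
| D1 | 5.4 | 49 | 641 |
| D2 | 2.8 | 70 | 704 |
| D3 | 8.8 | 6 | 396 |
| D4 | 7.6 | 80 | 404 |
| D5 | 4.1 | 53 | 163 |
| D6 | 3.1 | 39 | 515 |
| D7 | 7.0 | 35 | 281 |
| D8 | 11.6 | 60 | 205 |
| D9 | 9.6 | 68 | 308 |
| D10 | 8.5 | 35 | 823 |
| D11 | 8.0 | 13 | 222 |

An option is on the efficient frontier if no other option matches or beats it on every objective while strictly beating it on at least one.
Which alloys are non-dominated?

D1: not dominated.
D2: not dominated (best density).
D3: not dominated (best cost).
D4: dominated by D1 (density 5.4≤7.6, cost 49≤80, yield strength 641≥404).
D5: dominated by D6 (density 3.1≤4.1, cost 39≤53, yield strength 515≥163).
D6: not dominated.
D7: not dominated.
D8: dominated by D1 (density 5.4≤11.6, cost 49≤60, yield strength 641≥205).
D9: dominated by D1 (density 5.4≤9.6, cost 49≤68, yield strength 641≥308).
D10: not dominated (best yield strength).
D11: not dominated.

D1, D2, D3, D6, D7, D10, D11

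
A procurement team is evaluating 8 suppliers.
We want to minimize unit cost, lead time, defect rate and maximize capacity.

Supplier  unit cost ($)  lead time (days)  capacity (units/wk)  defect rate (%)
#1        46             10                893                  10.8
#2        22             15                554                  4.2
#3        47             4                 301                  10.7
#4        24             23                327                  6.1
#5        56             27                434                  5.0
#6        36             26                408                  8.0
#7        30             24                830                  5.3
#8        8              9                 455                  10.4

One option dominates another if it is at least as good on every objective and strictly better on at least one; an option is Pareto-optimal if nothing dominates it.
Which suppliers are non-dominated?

#1: not dominated (best capacity).
#2: not dominated (best defect rate).
#3: not dominated (best lead time).
#4: dominated by #2 (unit cost 22≤24, lead time 15≤23, capacity 554≥327, defect rate 4.2≤6.1).
#5: dominated by #2 (unit cost 22≤56, lead time 15≤27, capacity 554≥434, defect rate 4.2≤5.0).
#6: dominated by #2 (unit cost 22≤36, lead time 15≤26, capacity 554≥408, defect rate 4.2≤8.0).
#7: not dominated.
#8: not dominated (best unit cost).

#1, #2, #3, #7, #8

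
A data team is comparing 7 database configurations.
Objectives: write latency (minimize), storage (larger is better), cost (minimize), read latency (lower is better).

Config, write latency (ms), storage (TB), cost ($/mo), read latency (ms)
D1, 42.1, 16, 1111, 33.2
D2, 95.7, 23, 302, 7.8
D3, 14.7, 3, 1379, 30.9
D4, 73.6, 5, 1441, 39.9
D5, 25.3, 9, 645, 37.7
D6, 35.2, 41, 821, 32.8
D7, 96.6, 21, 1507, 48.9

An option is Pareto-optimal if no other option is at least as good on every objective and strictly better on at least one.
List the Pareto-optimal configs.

D2, D3, D5, D6

D1: dominated by D6 (write latency 35.2≤42.1, storage 41≥16, cost 821≤1111, read latency 32.8≤33.2).
D2: not dominated (best cost).
D3: not dominated (best write latency).
D4: dominated by D1 (write latency 42.1≤73.6, storage 16≥5, cost 1111≤1441, read latency 33.2≤39.9).
D5: not dominated.
D6: not dominated (best storage).
D7: dominated by D2 (write latency 95.7≤96.6, storage 23≥21, cost 302≤1507, read latency 7.8≤48.9).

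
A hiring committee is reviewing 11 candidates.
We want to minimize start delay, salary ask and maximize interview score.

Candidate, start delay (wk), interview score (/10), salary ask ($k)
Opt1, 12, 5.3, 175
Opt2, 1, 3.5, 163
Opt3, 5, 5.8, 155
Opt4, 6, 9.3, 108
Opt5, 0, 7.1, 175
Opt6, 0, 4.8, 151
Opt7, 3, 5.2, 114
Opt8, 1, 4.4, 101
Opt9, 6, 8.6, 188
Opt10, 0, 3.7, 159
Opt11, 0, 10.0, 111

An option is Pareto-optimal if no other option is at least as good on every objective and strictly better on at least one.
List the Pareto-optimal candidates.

Opt1: dominated by Opt3 (start delay 5≤12, interview score 5.8≥5.3, salary ask 155≤175).
Opt2: dominated by Opt6 (start delay 0≤1, interview score 4.8≥3.5, salary ask 151≤163).
Opt3: dominated by Opt11 (start delay 0≤5, interview score 10.0≥5.8, salary ask 111≤155).
Opt4: not dominated.
Opt5: dominated by Opt11 (start delay 0≤0, interview score 10.0≥7.1, salary ask 111≤175).
Opt6: dominated by Opt11 (start delay 0≤0, interview score 10.0≥4.8, salary ask 111≤151).
Opt7: dominated by Opt11 (start delay 0≤3, interview score 10.0≥5.2, salary ask 111≤114).
Opt8: not dominated (best salary ask).
Opt9: dominated by Opt4 (start delay 6≤6, interview score 9.3≥8.6, salary ask 108≤188).
Opt10: dominated by Opt6 (start delay 0≤0, interview score 4.8≥3.7, salary ask 151≤159).
Opt11: not dominated (best interview score).

Opt4, Opt8, Opt11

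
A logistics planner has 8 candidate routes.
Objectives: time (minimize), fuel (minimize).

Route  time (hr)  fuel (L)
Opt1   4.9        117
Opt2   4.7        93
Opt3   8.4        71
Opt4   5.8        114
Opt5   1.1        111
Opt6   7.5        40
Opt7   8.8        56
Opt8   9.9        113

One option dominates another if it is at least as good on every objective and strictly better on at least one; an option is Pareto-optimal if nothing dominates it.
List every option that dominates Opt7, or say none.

Opt6

Opt6: time 7.5≤8.8, fuel 40≤56 — dominates Opt7.
Others (Opt1, Opt2, Opt3, Opt4, Opt5, Opt8) are each worse than Opt7 on at least one objective.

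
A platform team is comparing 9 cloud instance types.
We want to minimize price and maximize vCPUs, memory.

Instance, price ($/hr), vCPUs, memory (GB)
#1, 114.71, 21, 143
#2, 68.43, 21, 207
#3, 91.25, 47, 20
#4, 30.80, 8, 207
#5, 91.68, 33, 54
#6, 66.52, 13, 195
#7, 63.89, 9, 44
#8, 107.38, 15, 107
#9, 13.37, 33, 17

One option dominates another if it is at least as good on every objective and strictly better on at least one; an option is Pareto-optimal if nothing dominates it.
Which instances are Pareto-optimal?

#2, #3, #4, #5, #6, #7, #9

#1: dominated by #2 (price 68.43≤114.71, vCPUs 21≥21, memory 207≥143).
#2: not dominated.
#3: not dominated (best vCPUs).
#4: not dominated.
#5: not dominated.
#6: not dominated.
#7: not dominated.
#8: dominated by #2 (price 68.43≤107.38, vCPUs 21≥15, memory 207≥107).
#9: not dominated (best price).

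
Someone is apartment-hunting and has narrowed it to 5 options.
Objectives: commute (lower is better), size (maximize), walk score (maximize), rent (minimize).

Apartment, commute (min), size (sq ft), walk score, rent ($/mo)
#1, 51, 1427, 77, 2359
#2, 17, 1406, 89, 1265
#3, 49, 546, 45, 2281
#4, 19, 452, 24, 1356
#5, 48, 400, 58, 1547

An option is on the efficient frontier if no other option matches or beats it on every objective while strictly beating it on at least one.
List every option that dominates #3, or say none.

#2

#2: commute 17≤49, size 1406≥546, walk score 89≥45, rent 1265≤2281 — dominates #3.
Others (#1, #4, #5) are each worse than #3 on at least one objective.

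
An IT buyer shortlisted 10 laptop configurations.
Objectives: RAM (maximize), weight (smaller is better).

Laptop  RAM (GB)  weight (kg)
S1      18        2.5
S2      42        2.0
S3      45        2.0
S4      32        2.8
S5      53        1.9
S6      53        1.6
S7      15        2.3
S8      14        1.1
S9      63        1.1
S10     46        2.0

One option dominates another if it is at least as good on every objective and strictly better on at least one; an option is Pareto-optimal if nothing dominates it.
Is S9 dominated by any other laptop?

No

S1: worse on RAM (18 vs 63).
S2: worse on RAM (42 vs 63).
S3: worse on RAM (45 vs 63).
S4: worse on RAM (32 vs 63).
S5: worse on RAM (53 vs 63).
S6: worse on RAM (53 vs 63).
S7: worse on RAM (15 vs 63).
S8: worse on RAM (14 vs 63).
S10: worse on RAM (46 vs 63).
No option is at least as good as S9 on every objective and strictly better on one.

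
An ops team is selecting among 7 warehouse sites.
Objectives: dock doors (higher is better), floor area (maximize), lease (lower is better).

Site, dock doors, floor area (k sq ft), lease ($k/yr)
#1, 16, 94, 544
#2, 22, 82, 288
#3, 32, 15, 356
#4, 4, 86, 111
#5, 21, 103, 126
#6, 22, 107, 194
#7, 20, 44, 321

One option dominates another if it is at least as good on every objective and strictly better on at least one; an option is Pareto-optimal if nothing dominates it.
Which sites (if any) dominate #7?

#2, #5, #6

#2: dock doors 22≥20, floor area 82≥44, lease 288≤321 — dominates #7.
#5: dock doors 21≥20, floor area 103≥44, lease 126≤321 — dominates #7.
#6: dock doors 22≥20, floor area 107≥44, lease 194≤321 — dominates #7.
Others (#1, #3, #4) are each worse than #7 on at least one objective.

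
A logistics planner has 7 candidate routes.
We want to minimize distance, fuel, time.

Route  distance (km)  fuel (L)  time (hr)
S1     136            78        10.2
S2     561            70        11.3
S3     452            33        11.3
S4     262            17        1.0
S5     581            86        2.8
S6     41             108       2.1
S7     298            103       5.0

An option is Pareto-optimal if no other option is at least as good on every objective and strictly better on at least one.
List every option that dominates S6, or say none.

none

S1: worse on distance (136 vs 41).
S2: worse on distance (561 vs 41).
S3: worse on distance (452 vs 41).
S4: worse on distance (262 vs 41).
S5: worse on distance (581 vs 41).
S7: worse on distance (298 vs 41).
No option dominates S6.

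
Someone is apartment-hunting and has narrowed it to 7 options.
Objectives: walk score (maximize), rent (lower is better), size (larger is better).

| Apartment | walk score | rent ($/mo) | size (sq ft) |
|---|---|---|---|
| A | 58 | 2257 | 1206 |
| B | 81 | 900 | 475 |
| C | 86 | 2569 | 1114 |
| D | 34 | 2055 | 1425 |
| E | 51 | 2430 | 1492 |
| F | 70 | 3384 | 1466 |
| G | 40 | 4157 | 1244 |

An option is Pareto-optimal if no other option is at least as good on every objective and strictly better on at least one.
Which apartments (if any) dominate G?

E: walk score 51≥40, rent 2430≤4157, size 1492≥1244 — dominates G.
F: walk score 70≥40, rent 3384≤4157, size 1466≥1244 — dominates G.
Others (A, B, C, D) are each worse than G on at least one objective.

E, F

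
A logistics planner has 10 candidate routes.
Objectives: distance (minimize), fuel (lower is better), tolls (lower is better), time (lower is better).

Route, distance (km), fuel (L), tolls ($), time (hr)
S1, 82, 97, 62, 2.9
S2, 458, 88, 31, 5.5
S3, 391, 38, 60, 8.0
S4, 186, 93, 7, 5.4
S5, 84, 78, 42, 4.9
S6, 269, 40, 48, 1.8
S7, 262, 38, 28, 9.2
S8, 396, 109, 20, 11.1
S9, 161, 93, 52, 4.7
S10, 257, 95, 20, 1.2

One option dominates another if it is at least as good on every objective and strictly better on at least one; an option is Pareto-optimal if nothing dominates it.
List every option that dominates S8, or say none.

S4: distance 186≤396, fuel 93≤109, tolls 7≤20, time 5.4≤11.1 — dominates S8.
S10: distance 257≤396, fuel 95≤109, tolls 20≤20, time 1.2≤11.1 — dominates S8.
Others (S1, S2, S3, S5, S6, S7, S9) are each worse than S8 on at least one objective.

S4, S10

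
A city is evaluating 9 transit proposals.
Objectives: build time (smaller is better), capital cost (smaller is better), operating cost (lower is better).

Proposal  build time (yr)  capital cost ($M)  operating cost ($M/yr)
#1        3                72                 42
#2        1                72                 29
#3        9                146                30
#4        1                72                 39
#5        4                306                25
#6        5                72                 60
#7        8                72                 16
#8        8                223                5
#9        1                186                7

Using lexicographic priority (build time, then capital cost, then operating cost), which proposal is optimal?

#2

First minimize build time: best is 1, kept {#2, #4, #9}.
Then minimize capital cost: best is 72, kept {#2, #4}.
Then minimize operating cost: best is 29, kept {#2}.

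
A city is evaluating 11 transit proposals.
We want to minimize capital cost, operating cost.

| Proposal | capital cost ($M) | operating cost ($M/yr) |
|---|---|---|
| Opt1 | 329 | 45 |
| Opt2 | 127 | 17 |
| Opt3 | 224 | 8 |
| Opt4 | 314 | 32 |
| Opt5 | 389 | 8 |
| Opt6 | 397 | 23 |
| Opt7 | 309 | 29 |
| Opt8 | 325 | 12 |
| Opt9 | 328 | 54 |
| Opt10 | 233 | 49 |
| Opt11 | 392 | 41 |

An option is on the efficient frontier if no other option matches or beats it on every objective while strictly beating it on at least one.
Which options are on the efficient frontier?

Opt1: dominated by Opt2 (capital cost 127≤329, operating cost 17≤45).
Opt2: not dominated (best capital cost).
Opt3: not dominated.
Opt4: dominated by Opt2 (capital cost 127≤314, operating cost 17≤32).
Opt5: dominated by Opt3 (capital cost 224≤389, operating cost 8≤8).
Opt6: dominated by Opt2 (capital cost 127≤397, operating cost 17≤23).
Opt7: dominated by Opt2 (capital cost 127≤309, operating cost 17≤29).
Opt8: dominated by Opt3 (capital cost 224≤325, operating cost 8≤12).
Opt9: dominated by Opt2 (capital cost 127≤328, operating cost 17≤54).
Opt10: dominated by Opt2 (capital cost 127≤233, operating cost 17≤49).
Opt11: dominated by Opt2 (capital cost 127≤392, operating cost 17≤41).

Opt2, Opt3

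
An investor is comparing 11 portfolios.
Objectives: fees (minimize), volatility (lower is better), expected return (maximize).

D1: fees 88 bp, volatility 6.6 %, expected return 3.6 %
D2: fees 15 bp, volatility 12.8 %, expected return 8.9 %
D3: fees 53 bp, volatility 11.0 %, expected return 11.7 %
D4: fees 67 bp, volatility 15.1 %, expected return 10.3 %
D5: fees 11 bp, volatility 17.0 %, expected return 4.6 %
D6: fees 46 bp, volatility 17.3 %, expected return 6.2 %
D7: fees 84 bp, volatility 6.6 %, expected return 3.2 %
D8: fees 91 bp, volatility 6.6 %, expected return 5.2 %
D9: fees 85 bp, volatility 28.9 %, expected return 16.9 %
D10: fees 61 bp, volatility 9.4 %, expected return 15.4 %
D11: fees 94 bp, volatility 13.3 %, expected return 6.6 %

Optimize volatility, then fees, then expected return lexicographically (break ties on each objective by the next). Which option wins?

D7

First minimize volatility: best is 6.6, kept {D1, D7, D8}.
Then minimize fees: best is 84, kept {D7}.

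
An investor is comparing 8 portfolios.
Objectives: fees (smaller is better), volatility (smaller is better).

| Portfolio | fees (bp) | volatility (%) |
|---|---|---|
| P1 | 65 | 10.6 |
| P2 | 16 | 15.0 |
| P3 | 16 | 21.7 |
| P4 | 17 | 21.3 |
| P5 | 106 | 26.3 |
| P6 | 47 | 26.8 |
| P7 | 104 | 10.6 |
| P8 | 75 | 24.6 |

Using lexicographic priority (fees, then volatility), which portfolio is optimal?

P2

First minimize fees: best is 16, kept {P2, P3}.
Then minimize volatility: best is 15.0, kept {P2}.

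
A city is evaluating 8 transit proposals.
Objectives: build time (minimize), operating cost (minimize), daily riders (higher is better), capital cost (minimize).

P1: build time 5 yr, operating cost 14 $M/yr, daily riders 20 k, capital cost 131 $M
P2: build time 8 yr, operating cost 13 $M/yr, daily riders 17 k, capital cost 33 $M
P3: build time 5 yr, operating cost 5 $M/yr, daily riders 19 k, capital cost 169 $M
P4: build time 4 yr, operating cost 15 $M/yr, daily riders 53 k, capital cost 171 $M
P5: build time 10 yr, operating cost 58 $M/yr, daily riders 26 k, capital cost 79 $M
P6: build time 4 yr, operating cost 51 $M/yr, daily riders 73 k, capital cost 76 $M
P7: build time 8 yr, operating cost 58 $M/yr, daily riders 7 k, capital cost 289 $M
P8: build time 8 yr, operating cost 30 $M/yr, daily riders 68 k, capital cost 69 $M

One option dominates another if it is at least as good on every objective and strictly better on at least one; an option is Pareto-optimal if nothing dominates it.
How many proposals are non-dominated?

P1: not dominated.
P2: not dominated (best capital cost).
P3: not dominated (best operating cost).
P4: not dominated.
P5: dominated by P6 (build time 4≤10, operating cost 51≤58, daily riders 73≥26, capital cost 76≤79).
P6: not dominated (best daily riders).
P7: dominated by P1 (build time 5≤8, operating cost 14≤58, daily riders 20≥7, capital cost 131≤289).
P8: not dominated.
Pareto-optimal: P1, P2, P3, P4, P6, P8 → 6.

6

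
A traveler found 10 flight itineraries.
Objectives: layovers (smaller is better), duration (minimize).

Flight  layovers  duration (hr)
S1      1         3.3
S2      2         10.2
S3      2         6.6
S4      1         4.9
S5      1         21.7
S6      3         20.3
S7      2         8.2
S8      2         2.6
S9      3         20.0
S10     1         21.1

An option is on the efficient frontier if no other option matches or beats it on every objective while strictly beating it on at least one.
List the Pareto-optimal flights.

S1: not dominated.
S2: dominated by S1 (layovers 1≤2, duration 3.3≤10.2).
S3: dominated by S1 (layovers 1≤2, duration 3.3≤6.6).
S4: dominated by S1 (layovers 1≤1, duration 3.3≤4.9).
S5: dominated by S1 (layovers 1≤1, duration 3.3≤21.7).
S6: dominated by S1 (layovers 1≤3, duration 3.3≤20.3).
S7: dominated by S1 (layovers 1≤2, duration 3.3≤8.2).
S8: not dominated (best duration).
S9: dominated by S1 (layovers 1≤3, duration 3.3≤20.0).
S10: dominated by S1 (layovers 1≤1, duration 3.3≤21.1).

S1, S8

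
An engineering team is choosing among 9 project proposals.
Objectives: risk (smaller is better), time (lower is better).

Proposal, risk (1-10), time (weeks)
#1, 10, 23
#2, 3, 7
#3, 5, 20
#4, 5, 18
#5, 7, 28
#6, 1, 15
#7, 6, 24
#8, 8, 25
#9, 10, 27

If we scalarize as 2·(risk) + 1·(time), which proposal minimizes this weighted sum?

#1: 2·10 + 1·23 = 43
#2: 2·3 + 1·7 = 13
#3: 2·5 + 1·20 = 30
#4: 2·5 + 1·18 = 28
#5: 2·7 + 1·28 = 42
#6: 2·1 + 1·15 = 17
#7: 2·6 + 1·24 = 36
#8: 2·8 + 1·25 = 41
#9: 2·10 + 1·27 = 47
Lowest: #2 at 13.

#2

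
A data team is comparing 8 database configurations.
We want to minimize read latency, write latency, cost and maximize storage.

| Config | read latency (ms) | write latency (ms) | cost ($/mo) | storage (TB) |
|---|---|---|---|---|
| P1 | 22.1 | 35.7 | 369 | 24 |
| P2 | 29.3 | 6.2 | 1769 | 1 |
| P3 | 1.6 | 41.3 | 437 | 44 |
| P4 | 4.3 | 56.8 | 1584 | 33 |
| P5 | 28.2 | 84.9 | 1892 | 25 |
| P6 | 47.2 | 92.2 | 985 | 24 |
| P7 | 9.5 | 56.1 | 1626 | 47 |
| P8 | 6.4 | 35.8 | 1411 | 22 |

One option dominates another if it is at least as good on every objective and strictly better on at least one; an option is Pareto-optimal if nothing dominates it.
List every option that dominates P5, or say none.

P3: read latency 1.6≤28.2, write latency 41.3≤84.9, cost 437≤1892, storage 44≥25 — dominates P5.
P4: read latency 4.3≤28.2, write latency 56.8≤84.9, cost 1584≤1892, storage 33≥25 — dominates P5.
P7: read latency 9.5≤28.2, write latency 56.1≤84.9, cost 1626≤1892, storage 47≥25 — dominates P5.
Others (P1, P2, P6, P8) are each worse than P5 on at least one objective.

P3, P4, P7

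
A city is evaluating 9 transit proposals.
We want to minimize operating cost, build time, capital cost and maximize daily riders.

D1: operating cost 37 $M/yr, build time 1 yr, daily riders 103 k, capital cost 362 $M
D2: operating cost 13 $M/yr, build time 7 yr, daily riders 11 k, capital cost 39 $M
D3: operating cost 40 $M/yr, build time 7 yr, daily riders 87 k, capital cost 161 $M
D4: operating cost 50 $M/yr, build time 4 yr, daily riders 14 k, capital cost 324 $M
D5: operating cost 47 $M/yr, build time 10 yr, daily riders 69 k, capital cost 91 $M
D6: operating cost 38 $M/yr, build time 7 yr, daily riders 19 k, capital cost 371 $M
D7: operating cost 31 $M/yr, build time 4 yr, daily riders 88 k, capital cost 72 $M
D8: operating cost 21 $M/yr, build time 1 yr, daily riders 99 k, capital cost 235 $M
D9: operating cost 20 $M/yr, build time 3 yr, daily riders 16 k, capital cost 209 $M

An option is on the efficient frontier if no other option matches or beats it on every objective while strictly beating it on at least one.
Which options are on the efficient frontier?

D1: not dominated (best daily riders).
D2: not dominated (best operating cost).
D3: dominated by D7 (operating cost 31≤40, build time 4≤7, daily riders 88≥87, capital cost 72≤161).
D4: dominated by D7 (operating cost 31≤50, build time 4≤4, daily riders 88≥14, capital cost 72≤324).
D5: dominated by D7 (operating cost 31≤47, build time 4≤10, daily riders 88≥69, capital cost 72≤91).
D6: dominated by D1 (operating cost 37≤38, build time 1≤7, daily riders 103≥19, capital cost 362≤371).
D7: not dominated.
D8: not dominated.
D9: not dominated.

D1, D2, D7, D8, D9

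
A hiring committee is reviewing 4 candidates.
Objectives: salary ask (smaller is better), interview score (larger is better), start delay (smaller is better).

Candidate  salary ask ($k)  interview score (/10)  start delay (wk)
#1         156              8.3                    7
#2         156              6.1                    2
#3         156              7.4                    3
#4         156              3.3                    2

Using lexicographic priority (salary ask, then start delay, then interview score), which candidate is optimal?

#2

First minimize salary ask: best is 156, kept {#1, #2, #3, #4}.
Then minimize start delay: best is 2, kept {#2, #4}.
Then maximize interview score: best is 6.1, kept {#2}.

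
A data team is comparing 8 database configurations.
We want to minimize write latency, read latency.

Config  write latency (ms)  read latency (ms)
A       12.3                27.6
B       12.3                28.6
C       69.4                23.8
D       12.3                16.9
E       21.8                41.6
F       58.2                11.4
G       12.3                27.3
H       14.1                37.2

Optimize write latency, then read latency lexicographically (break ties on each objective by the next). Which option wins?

D

First minimize write latency: best is 12.3, kept {A, B, D, G}.
Then minimize read latency: best is 16.9, kept {D}.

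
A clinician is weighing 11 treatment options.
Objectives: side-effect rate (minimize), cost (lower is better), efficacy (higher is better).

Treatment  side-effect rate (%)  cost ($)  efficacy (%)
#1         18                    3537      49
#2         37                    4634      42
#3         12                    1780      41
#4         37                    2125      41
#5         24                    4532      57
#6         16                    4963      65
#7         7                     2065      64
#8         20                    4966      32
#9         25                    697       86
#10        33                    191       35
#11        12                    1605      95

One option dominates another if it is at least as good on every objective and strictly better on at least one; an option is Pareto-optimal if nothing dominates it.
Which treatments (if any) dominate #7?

#1: worse on side-effect rate (18 vs 7).
#2: worse on side-effect rate (37 vs 7).
#3: worse on side-effect rate (12 vs 7).
#4: worse on side-effect rate (37 vs 7).
#5: worse on side-effect rate (24 vs 7).
#6: worse on side-effect rate (16 vs 7).
#8: worse on side-effect rate (20 vs 7).
#9: worse on side-effect rate (25 vs 7).
#10: worse on side-effect rate (33 vs 7).
#11: worse on side-effect rate (12 vs 7).
No option dominates #7.

none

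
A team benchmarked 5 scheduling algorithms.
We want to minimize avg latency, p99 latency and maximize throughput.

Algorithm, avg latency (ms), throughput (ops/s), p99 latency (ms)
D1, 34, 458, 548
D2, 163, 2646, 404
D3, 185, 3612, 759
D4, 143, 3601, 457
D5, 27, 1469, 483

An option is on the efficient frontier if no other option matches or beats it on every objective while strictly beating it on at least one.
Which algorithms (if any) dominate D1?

D5

D5: avg latency 27≤34, throughput 1469≥458, p99 latency 483≤548 — dominates D1.
Others (D2, D3, D4) are each worse than D1 on at least one objective.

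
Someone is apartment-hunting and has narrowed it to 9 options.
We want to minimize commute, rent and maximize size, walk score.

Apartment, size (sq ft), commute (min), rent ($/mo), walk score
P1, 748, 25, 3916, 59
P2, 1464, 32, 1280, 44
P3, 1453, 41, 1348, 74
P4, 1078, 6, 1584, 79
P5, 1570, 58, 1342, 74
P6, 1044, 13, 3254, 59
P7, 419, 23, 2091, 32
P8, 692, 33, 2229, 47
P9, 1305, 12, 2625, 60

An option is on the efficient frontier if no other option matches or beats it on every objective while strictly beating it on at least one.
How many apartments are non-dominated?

5

P1: dominated by P4 (size 1078≥748, commute 6≤25, rent 1584≤3916, walk score 79≥59).
P2: not dominated (best rent).
P3: not dominated.
P4: not dominated (best commute).
P5: not dominated (best size).
P6: dominated by P4 (size 1078≥1044, commute 6≤13, rent 1584≤3254, walk score 79≥59).
P7: dominated by P4 (size 1078≥419, commute 6≤23, rent 1584≤2091, walk score 79≥32).
P8: dominated by P4 (size 1078≥692, commute 6≤33, rent 1584≤2229, walk score 79≥47).
P9: not dominated.
Pareto-optimal: P2, P3, P4, P5, P9 → 5.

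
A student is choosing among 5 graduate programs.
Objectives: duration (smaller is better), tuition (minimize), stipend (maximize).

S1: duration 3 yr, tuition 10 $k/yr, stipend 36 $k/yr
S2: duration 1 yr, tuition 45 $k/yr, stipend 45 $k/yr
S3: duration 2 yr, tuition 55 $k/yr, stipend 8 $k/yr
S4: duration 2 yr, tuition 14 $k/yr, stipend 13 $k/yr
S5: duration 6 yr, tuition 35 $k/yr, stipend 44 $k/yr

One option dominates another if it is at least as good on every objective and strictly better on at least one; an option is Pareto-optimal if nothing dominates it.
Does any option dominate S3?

Yes

S2 vs S3: duration 1≤2, tuition 45≤55, stipend 45≥8 — S2 is at least as good on every objective and strictly better on at least one, so S2 dominates S3.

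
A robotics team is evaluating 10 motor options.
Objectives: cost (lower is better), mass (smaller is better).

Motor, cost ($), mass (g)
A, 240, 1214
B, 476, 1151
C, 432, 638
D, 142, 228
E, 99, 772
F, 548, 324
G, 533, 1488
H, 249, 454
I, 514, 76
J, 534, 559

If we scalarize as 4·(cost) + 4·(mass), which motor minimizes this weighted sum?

A: 4·240 + 4·1214 = 5816
B: 4·476 + 4·1151 = 6508
C: 4·432 + 4·638 = 4280
D: 4·142 + 4·228 = 1480
E: 4·99 + 4·772 = 3484
F: 4·548 + 4·324 = 3488
G: 4·533 + 4·1488 = 8084
H: 4·249 + 4·454 = 2812
I: 4·514 + 4·76 = 2360
J: 4·534 + 4·559 = 4372
Lowest: D at 1480.

D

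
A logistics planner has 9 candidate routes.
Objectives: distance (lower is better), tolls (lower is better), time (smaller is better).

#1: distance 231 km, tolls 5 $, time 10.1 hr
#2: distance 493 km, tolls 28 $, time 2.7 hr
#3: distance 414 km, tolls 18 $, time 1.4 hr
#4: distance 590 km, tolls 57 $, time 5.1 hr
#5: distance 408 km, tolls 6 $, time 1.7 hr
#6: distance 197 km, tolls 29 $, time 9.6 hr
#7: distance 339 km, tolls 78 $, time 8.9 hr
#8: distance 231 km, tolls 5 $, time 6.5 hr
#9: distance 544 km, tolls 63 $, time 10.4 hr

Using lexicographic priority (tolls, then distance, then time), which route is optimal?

First minimize tolls: best is 5, kept {#1, #8}.
Then minimize distance: best is 231, kept {#1, #8}.
Then minimize time: best is 6.5, kept {#8}.

#8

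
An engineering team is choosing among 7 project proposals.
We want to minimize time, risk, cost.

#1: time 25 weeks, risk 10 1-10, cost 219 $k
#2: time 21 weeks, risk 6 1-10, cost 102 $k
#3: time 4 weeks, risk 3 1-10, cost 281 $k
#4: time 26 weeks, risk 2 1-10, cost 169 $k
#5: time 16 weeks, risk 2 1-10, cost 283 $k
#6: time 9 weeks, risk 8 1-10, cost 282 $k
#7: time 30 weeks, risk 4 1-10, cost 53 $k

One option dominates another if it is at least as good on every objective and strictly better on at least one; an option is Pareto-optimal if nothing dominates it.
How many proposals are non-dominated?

5

#1: dominated by #2 (time 21≤25, risk 6≤10, cost 102≤219).
#2: not dominated.
#3: not dominated (best time).
#4: not dominated.
#5: not dominated.
#6: dominated by #3 (time 4≤9, risk 3≤8, cost 281≤282).
#7: not dominated (best cost).
Pareto-optimal: #2, #3, #4, #5, #7 → 5.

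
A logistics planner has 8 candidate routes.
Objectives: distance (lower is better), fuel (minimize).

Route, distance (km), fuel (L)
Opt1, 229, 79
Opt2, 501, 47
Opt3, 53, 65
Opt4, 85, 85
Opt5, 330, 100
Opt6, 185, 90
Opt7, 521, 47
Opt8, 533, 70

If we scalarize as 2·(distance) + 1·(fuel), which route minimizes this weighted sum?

Opt3

Opt1: 2·229 + 1·79 = 537
Opt2: 2·501 + 1·47 = 1049
Opt3: 2·53 + 1·65 = 171
Opt4: 2·85 + 1·85 = 255
Opt5: 2·330 + 1·100 = 760
Opt6: 2·185 + 1·90 = 460
Opt7: 2·521 + 1·47 = 1089
Opt8: 2·533 + 1·70 = 1136
Lowest: Opt3 at 171.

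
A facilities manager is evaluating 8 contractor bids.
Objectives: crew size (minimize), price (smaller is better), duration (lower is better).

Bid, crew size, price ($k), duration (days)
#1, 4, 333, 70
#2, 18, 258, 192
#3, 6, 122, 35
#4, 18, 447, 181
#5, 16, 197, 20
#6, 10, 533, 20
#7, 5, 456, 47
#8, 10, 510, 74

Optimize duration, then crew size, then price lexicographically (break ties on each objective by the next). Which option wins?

First minimize duration: best is 20, kept {#5, #6}.
Then minimize crew size: best is 10, kept {#6}.

#6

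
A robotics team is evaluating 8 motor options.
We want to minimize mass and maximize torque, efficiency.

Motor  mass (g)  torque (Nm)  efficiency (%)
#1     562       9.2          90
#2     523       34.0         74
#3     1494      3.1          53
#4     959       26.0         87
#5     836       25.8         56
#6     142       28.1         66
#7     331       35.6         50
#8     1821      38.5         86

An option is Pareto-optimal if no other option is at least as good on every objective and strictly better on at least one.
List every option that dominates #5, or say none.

#2, #6

#2: mass 523≤836, torque 34.0≥25.8, efficiency 74≥56 — dominates #5.
#6: mass 142≤836, torque 28.1≥25.8, efficiency 66≥56 — dominates #5.
Others (#1, #3, #4, #7, #8) are each worse than #5 on at least one objective.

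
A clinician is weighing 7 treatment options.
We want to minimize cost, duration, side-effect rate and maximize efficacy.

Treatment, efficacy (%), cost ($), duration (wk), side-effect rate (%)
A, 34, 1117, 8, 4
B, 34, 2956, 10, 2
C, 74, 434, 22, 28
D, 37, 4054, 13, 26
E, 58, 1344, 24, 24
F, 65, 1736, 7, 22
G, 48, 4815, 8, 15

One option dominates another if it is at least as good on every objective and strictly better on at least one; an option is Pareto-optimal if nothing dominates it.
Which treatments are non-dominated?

A, B, C, E, F, G

A: not dominated.
B: not dominated (best side-effect rate).
C: not dominated (best efficacy).
D: dominated by F (efficacy 65≥37, cost 1736≤4054, duration 7≤13, side-effect rate 22≤26).
E: not dominated.
F: not dominated (best duration).
G: not dominated.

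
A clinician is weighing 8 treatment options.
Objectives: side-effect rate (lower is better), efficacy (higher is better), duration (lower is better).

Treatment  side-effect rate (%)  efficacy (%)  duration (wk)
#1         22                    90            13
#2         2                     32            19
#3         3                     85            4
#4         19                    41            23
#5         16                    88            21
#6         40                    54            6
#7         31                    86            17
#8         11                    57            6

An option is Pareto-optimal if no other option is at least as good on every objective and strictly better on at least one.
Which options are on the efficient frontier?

#1: not dominated (best efficacy).
#2: not dominated (best side-effect rate).
#3: not dominated (best duration).
#4: dominated by #3 (side-effect rate 3≤19, efficacy 85≥41, duration 4≤23).
#5: not dominated.
#6: dominated by #3 (side-effect rate 3≤40, efficacy 85≥54, duration 4≤6).
#7: dominated by #1 (side-effect rate 22≤31, efficacy 90≥86, duration 13≤17).
#8: dominated by #3 (side-effect rate 3≤11, efficacy 85≥57, duration 4≤6).

#1, #2, #3, #5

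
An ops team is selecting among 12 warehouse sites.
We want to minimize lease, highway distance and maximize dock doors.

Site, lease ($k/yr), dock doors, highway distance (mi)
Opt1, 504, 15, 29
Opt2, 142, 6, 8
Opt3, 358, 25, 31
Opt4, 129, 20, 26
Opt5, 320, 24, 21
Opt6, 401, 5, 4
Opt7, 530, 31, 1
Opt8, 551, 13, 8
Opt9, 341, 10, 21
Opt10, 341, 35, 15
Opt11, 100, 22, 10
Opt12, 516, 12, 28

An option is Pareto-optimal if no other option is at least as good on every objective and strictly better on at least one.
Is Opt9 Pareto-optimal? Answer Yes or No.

No

Opt5 vs Opt9: lease 320≤341, dock doors 24≥10, highway distance 21≤21 — Opt5 is at least as good on every objective and strictly better on at least one, so Opt5 dominates Opt9.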